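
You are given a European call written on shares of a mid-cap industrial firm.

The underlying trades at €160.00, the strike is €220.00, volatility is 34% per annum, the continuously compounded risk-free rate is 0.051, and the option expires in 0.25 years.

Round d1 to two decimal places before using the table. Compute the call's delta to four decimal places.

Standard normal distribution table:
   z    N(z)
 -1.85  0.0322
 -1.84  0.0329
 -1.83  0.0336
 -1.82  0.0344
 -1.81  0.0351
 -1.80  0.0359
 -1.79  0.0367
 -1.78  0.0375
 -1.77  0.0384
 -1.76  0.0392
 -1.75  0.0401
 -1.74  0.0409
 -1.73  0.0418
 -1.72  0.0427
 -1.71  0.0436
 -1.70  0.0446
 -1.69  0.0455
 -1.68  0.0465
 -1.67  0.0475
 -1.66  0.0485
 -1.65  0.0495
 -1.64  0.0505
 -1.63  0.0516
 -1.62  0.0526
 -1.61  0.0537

0.0436

σ√T = 0.34·√0.25 = 0.1700
d₁ = [ln(160/220) + (0.051 + 0.34²/2)·0.25] / 0.1700 = [-0.3185 + 0.0272] / 0.1700 = -1.7133 → -1.71
N(d₁) = N(-1.71) = 0.0436
Δ_call = N(d₁) = 0.0436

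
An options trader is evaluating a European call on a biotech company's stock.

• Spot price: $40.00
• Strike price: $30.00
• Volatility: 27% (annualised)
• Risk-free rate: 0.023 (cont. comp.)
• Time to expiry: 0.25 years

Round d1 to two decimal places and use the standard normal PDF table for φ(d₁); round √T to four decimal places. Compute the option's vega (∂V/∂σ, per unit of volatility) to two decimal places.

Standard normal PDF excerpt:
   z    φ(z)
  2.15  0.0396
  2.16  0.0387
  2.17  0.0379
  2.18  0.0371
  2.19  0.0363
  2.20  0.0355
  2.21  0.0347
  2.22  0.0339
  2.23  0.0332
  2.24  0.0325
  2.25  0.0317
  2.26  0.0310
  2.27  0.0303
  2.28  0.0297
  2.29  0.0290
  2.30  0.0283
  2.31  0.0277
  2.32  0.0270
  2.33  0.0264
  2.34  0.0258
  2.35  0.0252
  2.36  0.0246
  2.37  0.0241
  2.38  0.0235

0.65

σ√T = 0.27·√0.25 = 0.1350
d₁ = [ln(40/30) + (0.023 + 0.27²/2)·0.25] / 0.1350 = [0.2877 + 0.0149] / 0.1350 = 2.2411 ≈ 2.24
√T = √0.25 = 0.5000
φ(d₁) = φ(2.24) = 0.0325
vega = S·φ(d₁)·√T = 40·0.0325·0.5000 = 0.6500
(The put has the same vega.)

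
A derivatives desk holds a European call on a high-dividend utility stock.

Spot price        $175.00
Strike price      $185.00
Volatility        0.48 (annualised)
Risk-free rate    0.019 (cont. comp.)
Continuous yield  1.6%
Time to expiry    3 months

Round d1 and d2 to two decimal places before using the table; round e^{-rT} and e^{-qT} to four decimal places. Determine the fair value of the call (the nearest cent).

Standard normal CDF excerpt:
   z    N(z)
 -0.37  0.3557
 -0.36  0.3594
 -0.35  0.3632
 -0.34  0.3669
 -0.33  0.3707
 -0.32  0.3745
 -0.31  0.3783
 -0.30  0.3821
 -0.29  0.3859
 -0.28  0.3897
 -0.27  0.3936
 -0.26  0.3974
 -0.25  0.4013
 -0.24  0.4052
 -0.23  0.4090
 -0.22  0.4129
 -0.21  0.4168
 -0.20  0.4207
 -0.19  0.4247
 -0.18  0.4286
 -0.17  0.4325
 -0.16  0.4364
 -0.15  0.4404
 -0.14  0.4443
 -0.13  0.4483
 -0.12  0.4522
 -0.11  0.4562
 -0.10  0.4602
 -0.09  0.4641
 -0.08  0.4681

$12.64

σ√T = 0.48·√0.25 = 0.2400
d₁ = [ln(175/185) + (0.019 − 0.016 + 0.48²/2)·0.25] / 0.2400 = [-0.0556 + 0.0295] / 0.2400 = -0.1084 which rounds to -0.11
d₂ = d₁ − σ√T = -0.1084 − 0.2400 = -0.3484 which rounds to -0.35
exp(−qT) = exp(−0.016·0.25) = 0.9960;  exp(−rT) = exp(−0.019·0.25) = 0.9953
N(d₁) = N(-0.11) = 0.4562;  N(d₂) = N(-0.35) = 0.3632
C = 175·0.9960·0.4562 − 185·0.9953·0.3632 = 79.5157 − 66.8762 = 12.6395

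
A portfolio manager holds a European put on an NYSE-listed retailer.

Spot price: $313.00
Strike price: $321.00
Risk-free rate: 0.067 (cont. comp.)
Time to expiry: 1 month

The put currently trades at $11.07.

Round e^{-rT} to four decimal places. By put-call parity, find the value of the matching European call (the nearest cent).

$4.87

e^(−rT) = e^(−0.067·0.08333) = 0.9944
Put-call parity: C − P = S − K·e^(−rT) = 313 − 321·0.9944 = 313 − 319.2024 = -6.2024
C = P + (C − P) = 11.07 + (-6.2024) = 4.8676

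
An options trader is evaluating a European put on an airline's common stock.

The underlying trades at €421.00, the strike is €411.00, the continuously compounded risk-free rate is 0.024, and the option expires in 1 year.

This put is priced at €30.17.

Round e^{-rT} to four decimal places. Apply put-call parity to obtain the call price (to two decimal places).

exp(−rT) = exp(−0.024·1) = 0.9763
Put-call parity: C − P = S − K·e^(−rT) = 421 − 411·0.9763 = 421 − 401.2593 = 19.7407
C = P + (C − P) = 30.17 + (19.7407) = 49.9107

€49.91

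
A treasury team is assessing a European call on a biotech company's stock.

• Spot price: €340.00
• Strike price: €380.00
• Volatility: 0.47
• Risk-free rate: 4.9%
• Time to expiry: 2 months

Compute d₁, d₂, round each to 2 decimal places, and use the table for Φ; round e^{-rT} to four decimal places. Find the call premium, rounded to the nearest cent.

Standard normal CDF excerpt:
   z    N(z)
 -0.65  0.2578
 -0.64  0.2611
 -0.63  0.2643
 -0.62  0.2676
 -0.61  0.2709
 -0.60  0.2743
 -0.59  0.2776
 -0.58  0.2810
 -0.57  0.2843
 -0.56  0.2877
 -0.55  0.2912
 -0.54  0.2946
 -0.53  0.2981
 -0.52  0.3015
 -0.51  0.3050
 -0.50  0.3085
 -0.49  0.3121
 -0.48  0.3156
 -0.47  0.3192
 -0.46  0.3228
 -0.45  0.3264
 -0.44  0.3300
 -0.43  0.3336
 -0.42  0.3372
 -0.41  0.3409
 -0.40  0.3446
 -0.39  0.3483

σ√T = 0.47 × 0.4082 = 0.1919
ln(S/K) + (r + σ²/2)T = ln(340/380) + (0.049 + 0.47²/2)·0.1667 = -0.1112 + 0.0266 = -0.0847
d₁ = -0.0847 / 0.1919 = -0.4412 ≈ -0.44
d₂ = d₁ − σ√T = -0.4412 − 0.1919 = -0.6330 ≈ -0.63
exp(−rT) = exp(−0.049·0.1667) = 0.9919
C = 340·N(-0.44) − 380·0.9919·N(-0.63) = 340·0.3300 − 380·0.9919·0.2643 = 112.2000 − 99.6205 = 12.5795

€12.58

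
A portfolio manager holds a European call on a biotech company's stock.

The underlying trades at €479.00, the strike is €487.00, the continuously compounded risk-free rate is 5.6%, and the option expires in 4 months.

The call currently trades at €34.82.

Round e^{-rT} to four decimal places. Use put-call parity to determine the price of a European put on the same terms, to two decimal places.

e^(−rT) = e^(−0.056·0.3333) = 0.9815
Put-call parity: C − P = S − K·e^(−rT) = 479 − 487·0.9815 = 479 − 477.9905 = 1.0095
P = C − (C − P) = 34.82 − (1.0095) = 33.8105

€33.81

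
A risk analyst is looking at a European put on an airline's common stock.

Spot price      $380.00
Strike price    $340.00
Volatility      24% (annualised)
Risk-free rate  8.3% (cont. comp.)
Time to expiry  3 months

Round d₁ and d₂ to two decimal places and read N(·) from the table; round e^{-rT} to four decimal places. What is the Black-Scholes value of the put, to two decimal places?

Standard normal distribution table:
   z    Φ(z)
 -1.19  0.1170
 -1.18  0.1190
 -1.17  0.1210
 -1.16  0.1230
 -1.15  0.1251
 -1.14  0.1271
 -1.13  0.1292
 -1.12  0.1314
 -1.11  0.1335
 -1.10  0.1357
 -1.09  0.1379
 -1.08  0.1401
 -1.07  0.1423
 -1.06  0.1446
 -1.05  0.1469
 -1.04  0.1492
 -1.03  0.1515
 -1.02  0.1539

$2.95

σ√T = 0.24 × 0.5000 = 0.1200
d₁ = [ln(380/340) + (0.083 + ½·0.24²)·0.25] / (σ√T) = (0.1112 + 0.0280) / 0.1200 = 1.1598 which rounds to 1.16
d₂ = 1.1598 − 0.1200 = 1.0398 which rounds to 1.04
e^(−rT) = e^(−0.083·0.25) = 0.9795
N(−d₂) = N(-1.04) = 0.1492;  N(−d₁) = N(-1.16) = 0.1230
P = 340·0.9795·0.1492 − 380·0.1230 = 49.6881 − 46.7400 = 2.9481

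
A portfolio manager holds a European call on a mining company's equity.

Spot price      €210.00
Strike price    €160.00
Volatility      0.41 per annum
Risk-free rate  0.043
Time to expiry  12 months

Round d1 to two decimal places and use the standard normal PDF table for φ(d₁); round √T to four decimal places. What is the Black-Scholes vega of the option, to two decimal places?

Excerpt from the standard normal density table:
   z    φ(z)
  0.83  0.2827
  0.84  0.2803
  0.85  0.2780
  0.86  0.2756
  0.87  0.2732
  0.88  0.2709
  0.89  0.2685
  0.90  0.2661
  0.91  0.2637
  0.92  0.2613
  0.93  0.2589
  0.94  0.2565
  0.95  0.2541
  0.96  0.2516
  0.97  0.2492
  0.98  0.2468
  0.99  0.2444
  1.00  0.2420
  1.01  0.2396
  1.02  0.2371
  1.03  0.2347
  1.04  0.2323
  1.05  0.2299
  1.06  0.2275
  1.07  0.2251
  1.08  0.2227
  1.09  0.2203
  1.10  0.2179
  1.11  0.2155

52.33

σ√T = 0.41·√1 = 0.4100
d₁ = [ln(210/160) + (0.043 + 0.41²/2)·1] / 0.4100 = [0.2719 + 0.1270] / 0.4100 = 0.9731 ≈ 0.97
√T = √1 = 1.0000
φ(d₁) = φ(0.97) = 0.2492
vega = S·φ(d₁)·√T = 210·0.2492·1.0000 = 52.3320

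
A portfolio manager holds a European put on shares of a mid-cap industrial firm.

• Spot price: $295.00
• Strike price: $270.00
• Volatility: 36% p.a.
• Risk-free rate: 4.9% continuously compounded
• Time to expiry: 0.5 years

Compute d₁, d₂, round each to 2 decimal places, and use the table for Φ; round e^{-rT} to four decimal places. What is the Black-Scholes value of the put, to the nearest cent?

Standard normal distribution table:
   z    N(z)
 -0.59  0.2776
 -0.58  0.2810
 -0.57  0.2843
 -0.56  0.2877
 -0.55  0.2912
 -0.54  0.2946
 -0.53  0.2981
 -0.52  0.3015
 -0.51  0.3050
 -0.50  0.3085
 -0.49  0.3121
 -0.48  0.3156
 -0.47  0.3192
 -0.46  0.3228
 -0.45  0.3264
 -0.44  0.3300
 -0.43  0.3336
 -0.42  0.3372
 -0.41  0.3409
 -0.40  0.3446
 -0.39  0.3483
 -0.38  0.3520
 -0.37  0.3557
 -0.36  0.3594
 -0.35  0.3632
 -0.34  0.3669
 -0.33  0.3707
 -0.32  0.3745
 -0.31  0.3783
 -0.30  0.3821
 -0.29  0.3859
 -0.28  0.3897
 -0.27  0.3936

$14.80

σ√T = 0.36·√0.5 = 0.2546
d₁ = [ln(295/270) + (0.049 + 0.36²/2)·0.5] / 0.2546 = [0.0886 + 0.0569] / 0.2546 = 0.5714 ≈ 0.57
d₂ = d₁ − σ√T = 0.5714 − 0.2546 = 0.3168 ≈ 0.32
e^(−rT) = e^(−0.049·0.5) = 0.9758
P = 270·0.9758·N(-0.32) − 295·N(-0.57) = 270·0.9758·0.3745 − 295·0.2843 = 98.6680 − 83.8685 = 14.7995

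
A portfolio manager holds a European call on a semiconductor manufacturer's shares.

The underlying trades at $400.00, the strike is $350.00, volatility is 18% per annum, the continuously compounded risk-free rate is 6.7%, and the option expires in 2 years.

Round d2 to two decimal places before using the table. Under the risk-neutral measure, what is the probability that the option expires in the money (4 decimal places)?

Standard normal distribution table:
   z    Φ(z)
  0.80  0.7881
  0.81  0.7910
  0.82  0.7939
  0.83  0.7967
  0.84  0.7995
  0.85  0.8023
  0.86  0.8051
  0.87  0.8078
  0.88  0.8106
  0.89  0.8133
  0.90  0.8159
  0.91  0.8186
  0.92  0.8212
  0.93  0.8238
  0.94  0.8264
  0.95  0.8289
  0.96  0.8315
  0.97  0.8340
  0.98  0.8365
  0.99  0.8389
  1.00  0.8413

0.8212

σ√T = 0.18 × 1.4142 = 0.2546
ln(S/K) + (r + σ²/2)T = ln(400/350) + (0.067 + 0.18²/2)·2 = 0.1335 + 0.1664 = 0.2999
d₁ = 0.2999 / 0.2546 = 1.1782 which rounds to 1.18
d₂ = d₁ − σ√T = 1.1782 − 0.2546 = 0.9237 which rounds to 0.92
Risk-neutral Pr[S_T > K] = N(d₂) = N(0.92) = 0.8212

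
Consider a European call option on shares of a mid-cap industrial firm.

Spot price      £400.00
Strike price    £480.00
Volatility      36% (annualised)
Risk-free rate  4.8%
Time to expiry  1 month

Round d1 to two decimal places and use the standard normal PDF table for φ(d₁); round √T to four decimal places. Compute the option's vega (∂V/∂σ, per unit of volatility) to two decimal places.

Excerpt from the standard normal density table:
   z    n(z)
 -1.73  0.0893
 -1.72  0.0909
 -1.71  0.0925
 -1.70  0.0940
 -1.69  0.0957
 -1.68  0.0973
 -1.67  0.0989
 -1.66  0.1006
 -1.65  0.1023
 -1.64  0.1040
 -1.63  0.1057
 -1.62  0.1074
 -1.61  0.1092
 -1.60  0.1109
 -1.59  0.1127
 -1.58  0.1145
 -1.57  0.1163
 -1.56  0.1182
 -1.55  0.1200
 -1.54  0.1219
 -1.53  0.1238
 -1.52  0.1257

σ√T = 0.36 × 0.2887 = 0.1039
d₁ = [ln(400/480) + (0.048 + ½·0.36²)·0.08333] / (σ√T) = (-0.1823 + 0.0094) / 0.1039 = -1.6639 ≈ -1.66
√T = √0.08333 = 0.2887
φ(d₁) = φ(-1.66) = 0.1006
vega = S·φ(d₁)·√T = 400·0.1006·0.2887 = 11.6173
(Call and put vega coincide under Black-Scholes.)

11.62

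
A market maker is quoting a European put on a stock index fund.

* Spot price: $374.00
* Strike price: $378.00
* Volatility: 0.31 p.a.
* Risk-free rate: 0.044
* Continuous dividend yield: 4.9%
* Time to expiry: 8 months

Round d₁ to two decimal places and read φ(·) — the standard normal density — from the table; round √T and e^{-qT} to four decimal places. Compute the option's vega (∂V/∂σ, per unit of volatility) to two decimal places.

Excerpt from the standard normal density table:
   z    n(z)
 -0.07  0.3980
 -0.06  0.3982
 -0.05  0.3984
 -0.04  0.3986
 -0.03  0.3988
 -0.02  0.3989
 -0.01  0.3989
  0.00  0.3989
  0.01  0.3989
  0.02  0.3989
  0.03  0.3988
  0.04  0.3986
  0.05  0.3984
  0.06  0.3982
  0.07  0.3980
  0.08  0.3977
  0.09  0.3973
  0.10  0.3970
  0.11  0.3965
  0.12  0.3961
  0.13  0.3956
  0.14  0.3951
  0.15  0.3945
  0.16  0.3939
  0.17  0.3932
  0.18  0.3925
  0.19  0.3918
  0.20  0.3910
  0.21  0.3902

117.64

T = 0.6667;  σ√T = 0.2531
d₁ = [ln(374/378) + (0.044 − 0.049 + 0.31²/2)·0.6667] / 0.2531 = [-0.0106 + 0.0287] / 0.2531 = 0.0714 ≈ 0.07
√T = √0.6667 = 0.8165
φ(d₁) = φ(0.07) = 0.3980
exp(−qT) = exp(−0.049·0.6667) = 0.9679
vega = S·exp(−qT)·φ(d₁)·√T = 374·0.9679·0.3980·0.8165 = 117.6363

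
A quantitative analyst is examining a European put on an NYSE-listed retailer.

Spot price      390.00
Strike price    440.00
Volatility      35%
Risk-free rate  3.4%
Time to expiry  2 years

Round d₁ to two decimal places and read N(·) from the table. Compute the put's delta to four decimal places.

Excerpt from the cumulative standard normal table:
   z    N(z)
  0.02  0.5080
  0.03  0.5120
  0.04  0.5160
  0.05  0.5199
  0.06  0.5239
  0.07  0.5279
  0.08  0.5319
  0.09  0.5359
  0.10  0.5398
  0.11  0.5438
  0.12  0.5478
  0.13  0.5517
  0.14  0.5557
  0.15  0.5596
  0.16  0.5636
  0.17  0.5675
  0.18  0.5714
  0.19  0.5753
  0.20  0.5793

-0.4443

σ√T = 0.35·√2 = 0.4950
d₁ = [ln(390/440) + (0.034 + ½·0.35²)·2] / (σ√T) = (-0.1206 + 0.1905) / 0.4950 = 0.1412 → 0.14
N(d₁) = N(0.14) = 0.5557
Δ_put = N(d₁) − 1 = 0.5557 − 1 = -0.4443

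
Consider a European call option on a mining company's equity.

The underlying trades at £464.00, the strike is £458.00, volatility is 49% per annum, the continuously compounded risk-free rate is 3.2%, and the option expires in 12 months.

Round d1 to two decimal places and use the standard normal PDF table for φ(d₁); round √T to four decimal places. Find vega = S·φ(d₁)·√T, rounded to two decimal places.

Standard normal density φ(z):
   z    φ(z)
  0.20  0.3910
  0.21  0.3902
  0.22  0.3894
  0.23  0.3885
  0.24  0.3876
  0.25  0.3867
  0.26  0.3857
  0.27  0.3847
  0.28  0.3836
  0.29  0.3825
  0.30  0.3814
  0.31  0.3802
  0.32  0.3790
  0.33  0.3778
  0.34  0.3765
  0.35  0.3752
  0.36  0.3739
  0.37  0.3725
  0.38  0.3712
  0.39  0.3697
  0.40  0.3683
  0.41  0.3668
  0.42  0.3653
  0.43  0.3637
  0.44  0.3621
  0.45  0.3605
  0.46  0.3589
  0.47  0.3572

174.70

σ√T = 0.49·√1 = 0.4900
d₁ = [ln(464/458) + (0.032 + ½·0.49²)·1] / (σ√T) = (0.0130 + 0.1520) / 0.4900 = 0.3369 which rounds to 0.34
√T = √1 = 1.0000
φ(d₁) = φ(0.34) = 0.3765
vega = S·φ(d₁)·√T = 464·0.3765·1.0000 = 174.6960
(Call and put vega coincide under Black-Scholes.)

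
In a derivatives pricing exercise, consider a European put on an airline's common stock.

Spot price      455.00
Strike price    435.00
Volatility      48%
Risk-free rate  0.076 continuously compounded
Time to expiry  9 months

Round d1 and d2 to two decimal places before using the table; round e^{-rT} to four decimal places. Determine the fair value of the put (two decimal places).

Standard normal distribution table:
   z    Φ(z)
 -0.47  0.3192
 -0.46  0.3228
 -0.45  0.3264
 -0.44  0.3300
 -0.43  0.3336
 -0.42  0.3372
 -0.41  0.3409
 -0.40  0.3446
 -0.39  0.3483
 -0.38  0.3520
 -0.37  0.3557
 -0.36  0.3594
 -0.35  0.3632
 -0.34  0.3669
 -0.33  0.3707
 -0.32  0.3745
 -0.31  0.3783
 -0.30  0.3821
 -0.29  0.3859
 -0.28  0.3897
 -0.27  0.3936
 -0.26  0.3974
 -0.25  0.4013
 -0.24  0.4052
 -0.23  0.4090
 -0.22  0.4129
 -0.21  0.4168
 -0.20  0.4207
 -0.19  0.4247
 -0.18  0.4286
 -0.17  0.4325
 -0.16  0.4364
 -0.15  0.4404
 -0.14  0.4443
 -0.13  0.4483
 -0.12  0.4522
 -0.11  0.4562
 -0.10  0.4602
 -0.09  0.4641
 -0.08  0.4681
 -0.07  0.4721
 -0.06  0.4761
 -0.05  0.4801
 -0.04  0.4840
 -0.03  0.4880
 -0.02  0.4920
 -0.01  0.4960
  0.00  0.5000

50.36

T = 0.75;  σ√T = 0.4157
ln(S/K) + (r + σ²/2)T = ln(455/435) + (0.076 + 0.48²/2)·0.75 = 0.0450 + 0.1434 = 0.1884
d₁ = 0.1884 / 0.4157 = 0.4531 → 0.45
d₂ = d₁ − σ√T = 0.4531 − 0.4157 = 0.0374 → 0.04
exp(−rT) = exp(−0.076·0.75) = 0.9446
P = 435·0.9446·N(-0.04) − 455·N(-0.45) = 435·0.9446·0.4840 − 455·0.3264 = 198.8761 − 148.5120 = 50.3641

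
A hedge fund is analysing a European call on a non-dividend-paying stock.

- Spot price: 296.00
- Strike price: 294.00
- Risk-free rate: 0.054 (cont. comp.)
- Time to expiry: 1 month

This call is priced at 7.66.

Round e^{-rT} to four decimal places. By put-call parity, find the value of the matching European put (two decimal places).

exp(−rT) = exp(−0.054·0.08333) = 0.9955
Put-call parity: C − P = S − K·e^(−rT) = 296 − 294·0.9955 = 296 − 292.6770 = 3.3230
P = C − (C − P) = 7.66 − (3.3230) = 4.3370

4.34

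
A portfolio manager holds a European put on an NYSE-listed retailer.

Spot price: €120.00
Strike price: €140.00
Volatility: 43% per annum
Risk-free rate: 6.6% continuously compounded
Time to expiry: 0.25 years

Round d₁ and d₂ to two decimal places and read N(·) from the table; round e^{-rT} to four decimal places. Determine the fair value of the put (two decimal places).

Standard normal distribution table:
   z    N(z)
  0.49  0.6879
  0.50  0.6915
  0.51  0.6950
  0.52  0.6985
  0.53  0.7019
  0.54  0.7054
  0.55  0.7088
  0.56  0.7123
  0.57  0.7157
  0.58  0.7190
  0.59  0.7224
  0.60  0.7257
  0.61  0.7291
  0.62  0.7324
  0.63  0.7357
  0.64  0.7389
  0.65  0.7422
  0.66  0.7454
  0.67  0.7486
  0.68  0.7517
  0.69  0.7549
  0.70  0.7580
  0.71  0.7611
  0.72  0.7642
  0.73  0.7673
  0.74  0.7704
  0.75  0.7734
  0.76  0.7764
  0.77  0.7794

€22.27

σ√T = 0.43 × 0.5000 = 0.2150
ln(S/K) + (r + σ²/2)T = ln(120/140) + (0.066 + 0.43²/2)·0.25 = -0.1542 + 0.0396 = -0.1145
d₁ = -0.1145 / 0.2150 = -0.5327 which rounds to -0.53
d₂ = d₁ − σ√T = -0.5327 − 0.2150 = -0.7477 which rounds to -0.75
e^(−rT) = e^(−0.066·0.25) = 0.9836
N(−d₂) = N(0.75) = 0.7734;  N(−d₁) = N(0.53) = 0.7019
P = 140·0.9836·0.7734 − 120·0.7019 = 106.5003 − 84.2280 = 22.2723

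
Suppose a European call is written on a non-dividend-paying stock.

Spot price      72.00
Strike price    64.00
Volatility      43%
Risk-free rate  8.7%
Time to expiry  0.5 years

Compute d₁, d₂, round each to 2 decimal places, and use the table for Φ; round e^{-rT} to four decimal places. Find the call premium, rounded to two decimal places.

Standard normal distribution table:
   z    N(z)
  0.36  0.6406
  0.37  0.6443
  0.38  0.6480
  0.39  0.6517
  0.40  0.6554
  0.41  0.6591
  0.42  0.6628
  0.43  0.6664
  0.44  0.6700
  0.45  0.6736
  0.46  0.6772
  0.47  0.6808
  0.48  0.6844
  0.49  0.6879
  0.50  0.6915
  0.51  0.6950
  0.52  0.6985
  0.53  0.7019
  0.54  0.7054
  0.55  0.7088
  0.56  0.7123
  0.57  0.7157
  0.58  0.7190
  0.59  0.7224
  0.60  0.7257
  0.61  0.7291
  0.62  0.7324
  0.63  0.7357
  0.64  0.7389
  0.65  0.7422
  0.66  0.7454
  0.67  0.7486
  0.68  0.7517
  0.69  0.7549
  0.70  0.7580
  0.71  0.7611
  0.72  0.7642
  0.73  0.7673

T = 0.5;  σ√T = 0.3041
ln(S/K) + (r + σ²/2)T = ln(72/64) + (0.087 + 0.43²/2)·0.5 = 0.1178 + 0.0897 = 0.2075
d₁ = 0.2075 / 0.3041 = 0.6825 which rounds to 0.68
d₂ = d₁ − σ√T = 0.6825 − 0.3041 = 0.3784 which rounds to 0.38
e^(−rT) = e^(−0.087·0.5) = 0.9574
C = 72·N(0.68) − 64·0.9574·N(0.38) = 72·0.7517 − 64·0.9574·0.6480 = 54.1224 − 39.7053 = 14.4171

14.42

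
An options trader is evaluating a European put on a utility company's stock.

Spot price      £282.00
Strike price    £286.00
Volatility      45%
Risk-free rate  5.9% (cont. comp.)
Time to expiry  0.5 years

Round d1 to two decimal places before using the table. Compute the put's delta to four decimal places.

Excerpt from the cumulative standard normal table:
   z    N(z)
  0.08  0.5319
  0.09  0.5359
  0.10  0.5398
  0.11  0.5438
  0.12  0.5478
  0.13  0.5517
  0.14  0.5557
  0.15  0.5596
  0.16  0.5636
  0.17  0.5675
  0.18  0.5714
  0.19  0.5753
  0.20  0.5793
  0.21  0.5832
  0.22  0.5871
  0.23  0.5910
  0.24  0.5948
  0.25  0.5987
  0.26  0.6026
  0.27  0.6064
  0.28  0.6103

σ√T = 0.45·√0.5 = 0.3182
d₁ = [ln(282/286) + (0.059 + 0.45²/2)·0.5] / 0.3182 = [-0.0141 + 0.0801] / 0.3182 = 0.2075 ≈ 0.21
N(d₁) = N(0.21) = 0.5832
Δ_put = N(d₁) − 1 = 0.5832 − 1 = -0.4168

-0.4168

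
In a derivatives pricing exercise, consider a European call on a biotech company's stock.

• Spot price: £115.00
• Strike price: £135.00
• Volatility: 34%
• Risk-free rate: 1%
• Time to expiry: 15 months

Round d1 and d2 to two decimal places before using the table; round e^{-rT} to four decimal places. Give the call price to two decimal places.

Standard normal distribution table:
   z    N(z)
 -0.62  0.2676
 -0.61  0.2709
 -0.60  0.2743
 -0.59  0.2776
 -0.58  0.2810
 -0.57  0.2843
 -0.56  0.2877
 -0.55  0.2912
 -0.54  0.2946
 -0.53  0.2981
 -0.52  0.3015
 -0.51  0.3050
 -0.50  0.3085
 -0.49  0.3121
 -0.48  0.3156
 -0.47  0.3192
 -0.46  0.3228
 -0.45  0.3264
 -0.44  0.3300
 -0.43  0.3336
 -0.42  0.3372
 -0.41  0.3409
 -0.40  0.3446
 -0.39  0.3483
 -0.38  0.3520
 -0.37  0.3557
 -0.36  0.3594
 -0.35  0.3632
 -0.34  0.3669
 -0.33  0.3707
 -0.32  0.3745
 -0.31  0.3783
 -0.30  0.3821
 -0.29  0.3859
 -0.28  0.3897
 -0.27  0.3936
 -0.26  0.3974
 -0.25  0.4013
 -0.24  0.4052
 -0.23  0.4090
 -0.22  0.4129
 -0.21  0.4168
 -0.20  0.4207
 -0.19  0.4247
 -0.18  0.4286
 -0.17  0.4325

£10.92

σ√T = 0.34 × 1.1180 = 0.3801
d₁ = [ln(115/135) + (0.01 + 0.34²/2)·1.25] / 0.3801 = [-0.1603 + 0.0848] / 0.3801 = -0.1989 ⇒ -0.20
d₂ = d₁ − σ√T = -0.1989 − 0.3801 = -0.5790 ⇒ -0.58
e^(−rT) = e^(−0.01·1.25) = 0.9876
N(d₁) = N(-0.20) = 0.4207;  N(d₂) = N(-0.58) = 0.2810
C = 115·0.4207 − 135·0.9876·0.2810 = 48.3805 − 37.4646 = 10.9159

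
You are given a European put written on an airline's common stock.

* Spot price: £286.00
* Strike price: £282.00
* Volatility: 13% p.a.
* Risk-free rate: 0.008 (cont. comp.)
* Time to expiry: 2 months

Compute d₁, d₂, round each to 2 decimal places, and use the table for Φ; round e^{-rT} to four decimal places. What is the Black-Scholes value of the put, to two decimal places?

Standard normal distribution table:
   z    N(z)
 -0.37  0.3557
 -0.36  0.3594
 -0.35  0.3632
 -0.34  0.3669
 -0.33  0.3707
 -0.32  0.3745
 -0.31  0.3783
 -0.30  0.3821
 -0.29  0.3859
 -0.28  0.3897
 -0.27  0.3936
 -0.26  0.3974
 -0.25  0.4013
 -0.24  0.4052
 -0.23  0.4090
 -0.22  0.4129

σ√T = 0.13·√0.1667 = 0.0531
d₁ = [ln(286/282) + (0.008 + ½·0.13²)·0.1667] / (σ√T) = (0.0141 + 0.0027) / 0.0531 = 0.3170 ⇒ 0.32
d₂ = 0.3170 − 0.0531 = 0.2640 ⇒ 0.26
exp(−rT) = exp(−0.008·0.1667) = 0.9987
N(−d₂) = N(-0.26) = 0.3974;  N(−d₁) = N(-0.32) = 0.3745
P = 282·0.9987·0.3974 − 286·0.3745 = 111.9211 − 107.1070 = 4.8141

£4.81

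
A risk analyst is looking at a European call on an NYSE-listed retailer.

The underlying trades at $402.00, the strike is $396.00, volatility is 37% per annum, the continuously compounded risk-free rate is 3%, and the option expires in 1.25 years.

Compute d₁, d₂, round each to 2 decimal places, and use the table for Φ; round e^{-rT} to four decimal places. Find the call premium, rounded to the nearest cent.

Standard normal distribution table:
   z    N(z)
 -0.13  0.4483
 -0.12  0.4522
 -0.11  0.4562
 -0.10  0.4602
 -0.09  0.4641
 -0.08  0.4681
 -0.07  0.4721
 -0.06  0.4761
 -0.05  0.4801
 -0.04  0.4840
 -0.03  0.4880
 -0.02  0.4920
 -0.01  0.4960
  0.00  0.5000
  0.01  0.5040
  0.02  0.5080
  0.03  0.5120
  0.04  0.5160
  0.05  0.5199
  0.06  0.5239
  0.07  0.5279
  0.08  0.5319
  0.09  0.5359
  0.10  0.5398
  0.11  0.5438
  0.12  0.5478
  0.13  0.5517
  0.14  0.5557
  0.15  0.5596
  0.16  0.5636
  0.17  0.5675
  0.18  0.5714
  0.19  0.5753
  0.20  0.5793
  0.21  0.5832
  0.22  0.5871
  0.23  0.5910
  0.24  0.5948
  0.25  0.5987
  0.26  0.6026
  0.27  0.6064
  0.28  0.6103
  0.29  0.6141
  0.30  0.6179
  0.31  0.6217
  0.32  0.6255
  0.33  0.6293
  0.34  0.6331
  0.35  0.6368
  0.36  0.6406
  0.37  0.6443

$74.43

T = 1.25;  σ√T = 0.4137
ln(S/K) + (r + σ²/2)T = ln(402/396) + (0.03 + 0.37²/2)·1.25 = 0.0150 + 0.1231 = 0.1381
d₁ = 0.1381 / 0.4137 = 0.3338 ⇒ 0.33
d₂ = d₁ − σ√T = 0.3338 − 0.4137 = -0.0798 ⇒ -0.08
e^(−rT) = e^(−0.03·1.25) = 0.9632
N(d₁) = N(0.33) = 0.6293;  N(d₂) = N(-0.08) = 0.4681
C = 402·0.6293 − 396·0.9632·0.4681 = 252.9786 − 178.5461 = 74.4325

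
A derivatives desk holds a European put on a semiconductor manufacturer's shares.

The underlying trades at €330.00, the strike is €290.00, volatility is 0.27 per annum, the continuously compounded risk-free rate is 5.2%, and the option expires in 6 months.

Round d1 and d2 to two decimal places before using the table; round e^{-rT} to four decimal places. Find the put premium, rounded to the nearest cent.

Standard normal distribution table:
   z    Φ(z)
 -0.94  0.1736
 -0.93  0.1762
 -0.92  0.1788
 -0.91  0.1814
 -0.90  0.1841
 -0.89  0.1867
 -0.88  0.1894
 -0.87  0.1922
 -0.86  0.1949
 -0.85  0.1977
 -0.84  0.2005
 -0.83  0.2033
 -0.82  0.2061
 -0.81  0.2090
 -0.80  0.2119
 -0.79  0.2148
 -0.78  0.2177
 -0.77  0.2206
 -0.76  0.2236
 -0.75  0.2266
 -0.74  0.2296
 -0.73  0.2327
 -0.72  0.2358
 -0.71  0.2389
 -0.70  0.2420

σ√T = 0.27·√0.5 = 0.1909
d₁ = [ln(330/290) + (0.052 + ½·0.27²)·0.5] / (σ√T) = (0.1292 + 0.0442) / 0.1909 = 0.9084 ≈ 0.91
d₂ = 0.9084 − 0.1909 = 0.7175 ≈ 0.72
exp(−rT) = exp(−0.052·0.5) = 0.9743
P = 290·0.9743·N(-0.72) − 330·N(-0.91) = 290·0.9743·0.2358 − 330·0.1814 = 66.6246 − 59.8620 = 6.7626

€6.76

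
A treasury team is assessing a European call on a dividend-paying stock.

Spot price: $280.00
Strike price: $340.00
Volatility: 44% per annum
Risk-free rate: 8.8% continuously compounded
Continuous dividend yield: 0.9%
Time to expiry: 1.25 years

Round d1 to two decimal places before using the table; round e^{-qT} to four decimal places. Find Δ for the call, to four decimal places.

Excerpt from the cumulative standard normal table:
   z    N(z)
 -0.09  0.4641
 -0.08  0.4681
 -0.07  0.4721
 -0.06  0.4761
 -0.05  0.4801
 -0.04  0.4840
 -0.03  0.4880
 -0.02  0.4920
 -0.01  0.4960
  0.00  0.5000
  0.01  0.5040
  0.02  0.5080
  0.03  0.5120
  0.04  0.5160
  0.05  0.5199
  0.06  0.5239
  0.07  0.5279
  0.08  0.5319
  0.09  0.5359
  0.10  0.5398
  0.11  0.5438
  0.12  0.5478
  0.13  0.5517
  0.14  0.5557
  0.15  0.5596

σ√T = 0.44·√1.25 = 0.4919
d₁ = [ln(280/340) + (0.088 − 0.009 + 0.44²/2)·1.25] / 0.4919 = [-0.1942 + 0.2198] / 0.4919 = 0.0520 ≈ 0.05
N(d₁) = N(0.05) = 0.5199
Δ_call = exp(−qT)·N(d₁) = 0.9888·0.5199 = 0.5141

0.5141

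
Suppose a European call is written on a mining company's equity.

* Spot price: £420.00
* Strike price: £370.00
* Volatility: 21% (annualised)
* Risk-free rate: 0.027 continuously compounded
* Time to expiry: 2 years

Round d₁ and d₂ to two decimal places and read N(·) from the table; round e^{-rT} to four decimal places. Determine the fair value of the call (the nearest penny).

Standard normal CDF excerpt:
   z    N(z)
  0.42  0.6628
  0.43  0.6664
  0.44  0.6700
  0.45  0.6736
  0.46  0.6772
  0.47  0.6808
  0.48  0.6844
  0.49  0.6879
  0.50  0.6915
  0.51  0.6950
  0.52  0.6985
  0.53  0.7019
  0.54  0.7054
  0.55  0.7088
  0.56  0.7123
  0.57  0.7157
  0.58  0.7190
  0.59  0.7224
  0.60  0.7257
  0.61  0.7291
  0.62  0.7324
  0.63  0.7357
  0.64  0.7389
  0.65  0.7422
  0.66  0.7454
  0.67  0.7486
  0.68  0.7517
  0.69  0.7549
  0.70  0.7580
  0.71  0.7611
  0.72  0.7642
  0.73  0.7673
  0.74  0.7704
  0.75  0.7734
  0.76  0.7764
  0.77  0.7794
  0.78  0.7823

σ√T = 0.21 × 1.4142 = 0.2970
d₁ = [ln(420/370) + (0.027 + 0.21²/2)·2] / 0.2970 = [0.1268 + 0.0981] / 0.2970 = 0.7571 which rounds to 0.76
d₂ = d₁ − σ√T = 0.7571 − 0.2970 = 0.4601 which rounds to 0.46
e^(−rT) = e^(−0.027·2) = 0.9474
N(d₁) = N(0.76) = 0.7764;  N(d₂) = N(0.46) = 0.6772
C = 420·0.7764 − 370·0.9474·0.6772 = 326.0880 − 237.3843 = 88.7037

£88.70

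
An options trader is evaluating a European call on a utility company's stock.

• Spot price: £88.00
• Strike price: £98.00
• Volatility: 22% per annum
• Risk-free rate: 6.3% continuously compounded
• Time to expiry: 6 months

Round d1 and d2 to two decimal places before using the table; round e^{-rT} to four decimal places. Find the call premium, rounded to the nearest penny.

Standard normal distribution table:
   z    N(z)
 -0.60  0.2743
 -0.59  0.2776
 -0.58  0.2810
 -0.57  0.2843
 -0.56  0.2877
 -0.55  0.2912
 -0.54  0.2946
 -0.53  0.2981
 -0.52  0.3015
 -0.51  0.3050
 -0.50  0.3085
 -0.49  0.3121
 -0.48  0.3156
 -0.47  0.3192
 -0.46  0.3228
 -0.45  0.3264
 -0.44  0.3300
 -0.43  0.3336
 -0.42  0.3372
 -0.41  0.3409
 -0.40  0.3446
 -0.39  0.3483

σ√T = 0.22 × 0.7071 = 0.1556
d₁ = [ln(88/98) + (0.063 + 0.22²/2)·0.5] / 0.1556 = [-0.1076 + 0.0436] / 0.1556 = -0.4116 ≈ -0.41
d₂ = d₁ − σ√T = -0.4116 − 0.1556 = -0.5672 ≈ -0.57
e^(−rT) = e^(−0.063·0.5) = 0.9690
N(d₁) = N(-0.41) = 0.3409;  N(d₂) = N(-0.57) = 0.2843
C = 88·0.3409 − 98·0.9690·0.2843 = 29.9992 − 26.9977 = 3.0015

£3.00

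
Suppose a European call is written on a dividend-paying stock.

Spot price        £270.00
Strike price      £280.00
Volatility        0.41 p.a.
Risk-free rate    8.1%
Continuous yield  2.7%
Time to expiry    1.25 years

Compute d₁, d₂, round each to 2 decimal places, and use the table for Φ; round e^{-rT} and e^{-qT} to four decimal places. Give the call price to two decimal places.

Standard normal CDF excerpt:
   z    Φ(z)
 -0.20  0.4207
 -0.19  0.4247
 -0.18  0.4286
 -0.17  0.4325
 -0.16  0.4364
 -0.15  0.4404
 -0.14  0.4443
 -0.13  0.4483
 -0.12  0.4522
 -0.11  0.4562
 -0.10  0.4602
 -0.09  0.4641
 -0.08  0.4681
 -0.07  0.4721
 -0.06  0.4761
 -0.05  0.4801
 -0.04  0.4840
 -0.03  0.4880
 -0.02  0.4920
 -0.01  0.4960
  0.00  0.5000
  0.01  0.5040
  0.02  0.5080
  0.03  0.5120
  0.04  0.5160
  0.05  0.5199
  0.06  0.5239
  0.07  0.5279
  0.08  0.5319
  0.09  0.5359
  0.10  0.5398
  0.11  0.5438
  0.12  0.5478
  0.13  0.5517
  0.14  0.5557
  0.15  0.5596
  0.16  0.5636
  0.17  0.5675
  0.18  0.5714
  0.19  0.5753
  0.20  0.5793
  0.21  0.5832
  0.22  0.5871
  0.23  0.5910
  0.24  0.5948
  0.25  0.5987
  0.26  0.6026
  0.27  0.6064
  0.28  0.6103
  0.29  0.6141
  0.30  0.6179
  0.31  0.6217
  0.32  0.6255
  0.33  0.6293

£50.87

T = 1.25;  σ√T = 0.4584
d₁ = [ln(270/280) + (0.081 − 0.027 + 0.41²/2)·1.25] / 0.4584 = [-0.0364 + 0.1726] / 0.4584 = 0.2971 which rounds to 0.30
d₂ = d₁ − σ√T = 0.2971 − 0.4584 = -0.1613 which rounds to -0.16
exp(−qT) = exp(−0.027·1.25) = 0.9668;  exp(−rT) = exp(−0.081·1.25) = 0.9037
C = 270·0.9668·N(0.30) − 280·0.9037·N(-0.16) = 270·0.9668·0.6179 − 280·0.9037·0.4364 = 161.2941 − 110.4249 = 50.8692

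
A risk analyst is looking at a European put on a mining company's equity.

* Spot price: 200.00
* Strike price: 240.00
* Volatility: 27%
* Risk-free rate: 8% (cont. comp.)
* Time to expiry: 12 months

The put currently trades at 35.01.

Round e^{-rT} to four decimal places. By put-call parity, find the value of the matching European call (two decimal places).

13.47

e^(−rT) = e^(−0.08·1) = 0.9231
Put-call parity: C − P = S − K·e^(−rT) = 200 − 240·0.9231 = 200 − 221.5440 = -21.5440
C = P + (C − P) = 35.01 + (-21.5440) = 13.4660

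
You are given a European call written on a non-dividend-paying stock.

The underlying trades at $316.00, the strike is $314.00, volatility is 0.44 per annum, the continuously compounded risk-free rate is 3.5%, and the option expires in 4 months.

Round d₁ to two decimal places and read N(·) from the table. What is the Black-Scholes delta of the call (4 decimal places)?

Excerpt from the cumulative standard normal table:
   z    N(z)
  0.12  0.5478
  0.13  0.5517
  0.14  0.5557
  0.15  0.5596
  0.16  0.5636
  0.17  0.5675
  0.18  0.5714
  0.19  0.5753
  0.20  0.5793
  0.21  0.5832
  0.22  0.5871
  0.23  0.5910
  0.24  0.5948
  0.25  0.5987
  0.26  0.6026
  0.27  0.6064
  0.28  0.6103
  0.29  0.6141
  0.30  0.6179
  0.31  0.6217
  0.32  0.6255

0.5793

T = 0.3333;  σ√T = 0.2540
d₁ = [ln(316/314) + (0.035 + ½·0.44²)·0.3333] / (σ√T) = (0.0063 + 0.0439) / 0.2540 = 0.1979 which rounds to 0.20
N(d₁) = N(0.20) = 0.5793
Δ_call = N(d₁) = 0.5793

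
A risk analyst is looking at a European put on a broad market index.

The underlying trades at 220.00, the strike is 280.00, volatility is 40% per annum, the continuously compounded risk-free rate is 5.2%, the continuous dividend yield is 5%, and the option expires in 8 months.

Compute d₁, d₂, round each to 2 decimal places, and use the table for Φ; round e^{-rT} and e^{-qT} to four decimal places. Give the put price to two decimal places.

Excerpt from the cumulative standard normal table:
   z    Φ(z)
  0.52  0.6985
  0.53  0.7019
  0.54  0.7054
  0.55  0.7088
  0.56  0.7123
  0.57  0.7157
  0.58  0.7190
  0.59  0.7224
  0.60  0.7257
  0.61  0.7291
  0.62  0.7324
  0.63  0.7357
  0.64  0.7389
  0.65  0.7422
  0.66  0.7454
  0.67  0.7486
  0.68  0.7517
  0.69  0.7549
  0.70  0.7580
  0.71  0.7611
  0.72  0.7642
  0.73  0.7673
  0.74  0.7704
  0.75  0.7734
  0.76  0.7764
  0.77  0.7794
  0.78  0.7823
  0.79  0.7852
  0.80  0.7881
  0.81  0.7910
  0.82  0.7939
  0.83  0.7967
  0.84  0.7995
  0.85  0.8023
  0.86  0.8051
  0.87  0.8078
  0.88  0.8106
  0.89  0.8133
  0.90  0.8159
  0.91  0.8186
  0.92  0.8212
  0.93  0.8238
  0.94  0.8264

T = 0.6667;  σ√T = 0.3266
d₁ = [ln(220/280) + (0.052 − 0.05 + 0.4²/2)·0.6667] / 0.3266 = [-0.2412 + 0.0547] / 0.3266 = -0.5710 ⇒ -0.57
d₂ = d₁ − σ√T = -0.5710 − 0.3266 = -0.8976 ⇒ -0.90
e^(−qT) = e^(−0.05·0.6667) = 0.9672;  e^(−rT) = e^(−0.052·0.6667) = 0.9659
N(−d₂) = N(0.90) = 0.8159;  N(−d₁) = N(0.57) = 0.7157
P = 280·0.9659·0.8159 − 220·0.9672·0.7157 = 220.6618 − 152.2895 = 68.3723

68.37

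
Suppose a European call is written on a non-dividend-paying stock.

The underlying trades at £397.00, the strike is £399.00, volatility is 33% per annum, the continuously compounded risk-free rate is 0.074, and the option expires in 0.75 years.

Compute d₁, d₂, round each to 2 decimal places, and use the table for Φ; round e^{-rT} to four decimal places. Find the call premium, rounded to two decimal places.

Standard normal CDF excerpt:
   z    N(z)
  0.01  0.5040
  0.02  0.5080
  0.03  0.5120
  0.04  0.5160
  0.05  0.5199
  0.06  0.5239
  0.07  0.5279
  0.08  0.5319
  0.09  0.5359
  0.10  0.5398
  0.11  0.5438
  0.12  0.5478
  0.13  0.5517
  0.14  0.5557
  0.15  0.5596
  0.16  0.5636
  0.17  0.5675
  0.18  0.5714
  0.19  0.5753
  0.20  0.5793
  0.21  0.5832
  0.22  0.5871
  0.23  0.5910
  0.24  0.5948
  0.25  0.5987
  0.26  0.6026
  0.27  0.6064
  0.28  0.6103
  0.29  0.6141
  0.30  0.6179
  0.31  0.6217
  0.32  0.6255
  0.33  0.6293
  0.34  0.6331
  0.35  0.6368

£55.07

T = 0.75;  σ√T = 0.2858
d₁ = [ln(397/399) + (0.074 + ½·0.33²)·0.75] / (σ√T) = (-0.0050 + 0.0963) / 0.2858 = 0.3195 ⇒ 0.32
d₂ = 0.3195 − 0.2858 = 0.0337 ⇒ 0.03
exp(−rT) = exp(−0.074·0.75) = 0.9460
C = 397·N(0.32) − 399·0.9460·N(0.03) = 397·0.6255 − 399·0.9460·0.5120 = 248.3235 − 193.2564 = 55.0671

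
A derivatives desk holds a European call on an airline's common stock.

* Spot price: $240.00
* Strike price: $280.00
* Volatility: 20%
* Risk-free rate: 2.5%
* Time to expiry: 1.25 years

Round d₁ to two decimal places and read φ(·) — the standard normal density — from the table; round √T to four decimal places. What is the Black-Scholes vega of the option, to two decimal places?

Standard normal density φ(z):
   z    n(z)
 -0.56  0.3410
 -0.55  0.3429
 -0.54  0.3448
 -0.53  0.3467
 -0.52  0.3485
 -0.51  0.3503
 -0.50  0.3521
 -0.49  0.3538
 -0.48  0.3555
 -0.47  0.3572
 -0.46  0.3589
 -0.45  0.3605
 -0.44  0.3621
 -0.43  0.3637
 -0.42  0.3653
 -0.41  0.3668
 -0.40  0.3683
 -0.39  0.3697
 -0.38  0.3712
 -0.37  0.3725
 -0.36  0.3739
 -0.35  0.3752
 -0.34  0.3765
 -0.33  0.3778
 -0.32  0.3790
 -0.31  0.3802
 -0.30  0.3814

σ√T = 0.2·√1.25 = 0.2236
ln(S/K) + (r + σ²/2)T = ln(240/280) + (0.025 + 0.2²/2)·1.25 = -0.1542 + 0.0563 = -0.0979
d₁ = -0.0979 / 0.2236 = -0.4378 which rounds to -0.44
√T = √1.25 = 1.1180
φ(d₁) = φ(-0.44) = 0.3621
vega = S·φ(d₁)·√T = 240·0.3621·1.1180 = 97.1587
(The put has the same vega.)

97.16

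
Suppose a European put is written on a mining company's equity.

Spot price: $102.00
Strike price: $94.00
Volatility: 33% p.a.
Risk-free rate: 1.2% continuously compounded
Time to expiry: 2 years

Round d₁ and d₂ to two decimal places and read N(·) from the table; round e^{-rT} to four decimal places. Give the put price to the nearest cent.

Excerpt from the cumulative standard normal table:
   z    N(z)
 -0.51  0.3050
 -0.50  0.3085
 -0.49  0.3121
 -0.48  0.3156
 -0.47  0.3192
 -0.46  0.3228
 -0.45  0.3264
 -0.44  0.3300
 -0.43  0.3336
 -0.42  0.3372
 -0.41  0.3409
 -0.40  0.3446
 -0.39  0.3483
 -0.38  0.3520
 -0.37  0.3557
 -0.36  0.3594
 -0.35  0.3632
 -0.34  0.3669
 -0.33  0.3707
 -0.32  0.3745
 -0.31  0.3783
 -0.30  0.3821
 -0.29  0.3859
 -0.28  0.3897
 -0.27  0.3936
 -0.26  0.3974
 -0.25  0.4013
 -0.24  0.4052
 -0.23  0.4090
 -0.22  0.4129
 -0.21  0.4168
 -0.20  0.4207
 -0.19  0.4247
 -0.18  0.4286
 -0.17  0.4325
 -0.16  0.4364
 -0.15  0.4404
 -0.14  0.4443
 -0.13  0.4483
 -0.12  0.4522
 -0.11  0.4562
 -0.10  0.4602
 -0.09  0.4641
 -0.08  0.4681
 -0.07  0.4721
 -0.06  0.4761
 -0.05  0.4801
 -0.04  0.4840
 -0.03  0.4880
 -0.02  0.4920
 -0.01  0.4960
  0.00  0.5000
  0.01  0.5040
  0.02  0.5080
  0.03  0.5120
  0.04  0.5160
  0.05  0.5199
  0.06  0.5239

$13.33

σ√T = 0.33·√2 = 0.4667
ln(S/K) + (r + σ²/2)T = ln(102/94) + (0.012 + 0.33²/2)·2 = 0.0817 + 0.1329 = 0.2146
d₁ = 0.2146 / 0.4667 = 0.4598 which rounds to 0.46
d₂ = d₁ − σ√T = 0.4598 − 0.4667 = -0.0069 which rounds to -0.01
exp(−rT) = exp(−0.012·2) = 0.9763
N(−d₂) = N(0.01) = 0.5040;  N(−d₁) = N(-0.46) = 0.3228
P = 94·0.9763·0.5040 − 102·0.3228 = 46.2532 − 32.9256 = 13.3276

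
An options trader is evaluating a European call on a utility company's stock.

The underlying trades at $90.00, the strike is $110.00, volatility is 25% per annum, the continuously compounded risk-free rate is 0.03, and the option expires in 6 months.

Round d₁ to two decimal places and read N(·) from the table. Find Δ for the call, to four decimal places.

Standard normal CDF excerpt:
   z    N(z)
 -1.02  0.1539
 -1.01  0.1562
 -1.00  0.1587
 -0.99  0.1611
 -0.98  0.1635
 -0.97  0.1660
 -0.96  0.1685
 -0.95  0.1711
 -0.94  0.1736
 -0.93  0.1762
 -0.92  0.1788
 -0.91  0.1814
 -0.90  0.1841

σ√T = 0.25·√0.5 = 0.1768
d₁ = [ln(90/110) + (0.03 + 0.25²/2)·0.5] / 0.1768 = [-0.2007 + 0.0306] / 0.1768 = -0.9619 ⇒ -0.96
N(d₁) = N(-0.96) = 0.1685
Δ_call = N(d₁) = 0.1685

0.1685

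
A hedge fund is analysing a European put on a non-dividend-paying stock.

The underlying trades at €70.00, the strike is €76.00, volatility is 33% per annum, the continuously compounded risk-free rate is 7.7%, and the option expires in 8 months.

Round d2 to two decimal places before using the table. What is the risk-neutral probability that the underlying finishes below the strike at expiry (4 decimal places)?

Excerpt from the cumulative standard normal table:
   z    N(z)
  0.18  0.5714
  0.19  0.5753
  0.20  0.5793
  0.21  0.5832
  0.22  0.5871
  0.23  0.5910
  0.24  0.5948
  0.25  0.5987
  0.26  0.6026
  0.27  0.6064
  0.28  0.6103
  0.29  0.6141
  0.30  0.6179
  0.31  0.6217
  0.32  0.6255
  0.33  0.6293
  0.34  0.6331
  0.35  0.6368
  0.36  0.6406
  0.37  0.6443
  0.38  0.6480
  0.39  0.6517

0.5987

T = 0.6667;  σ√T = 0.2694
d₁ = [ln(70/76) + (0.077 + 0.33²/2)·0.6667] / 0.2694 = [-0.0822 + 0.0876] / 0.2694 = 0.0200 → 0.02
d₂ = d₁ − σ√T = 0.0200 − 0.2694 = -0.2494 → -0.25
Pr(exercise) under Q = N(−d₂) = N(0.25) = 0.5987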